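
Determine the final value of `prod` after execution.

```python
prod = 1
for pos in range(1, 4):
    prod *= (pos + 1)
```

Let's trace through this code step by step.

Initialize: prod = 1
Entering loop: for pos in range(1, 4):

After execution: prod = 24
24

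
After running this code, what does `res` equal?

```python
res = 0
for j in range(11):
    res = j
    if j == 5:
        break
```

Let's trace through this code step by step.

Initialize: res = 0
Entering loop: for j in range(11):

After execution: res = 5
5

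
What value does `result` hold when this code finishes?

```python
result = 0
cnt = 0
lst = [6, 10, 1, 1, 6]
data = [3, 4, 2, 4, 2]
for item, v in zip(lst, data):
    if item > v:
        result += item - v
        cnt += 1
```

Let's trace through this code step by step.

Initialize: result = 0
Initialize: cnt = 0
Initialize: lst = [6, 10, 1, 1, 6]
Initialize: data = [3, 4, 2, 4, 2]
Entering loop: for item, v in zip(lst, data):

After execution: result = 13
13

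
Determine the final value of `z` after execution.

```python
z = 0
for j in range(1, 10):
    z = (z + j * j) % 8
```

Let's trace through this code step by step.

Initialize: z = 0
Entering loop: for j in range(1, 10):

After execution: z = 5
5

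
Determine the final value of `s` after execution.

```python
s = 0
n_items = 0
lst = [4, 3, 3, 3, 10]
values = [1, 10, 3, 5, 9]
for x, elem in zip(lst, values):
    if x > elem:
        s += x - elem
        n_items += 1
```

Let's trace through this code step by step.

Initialize: s = 0
Initialize: n_items = 0
Initialize: lst = [4, 3, 3, 3, 10]
Initialize: values = [1, 10, 3, 5, 9]
Entering loop: for x, elem in zip(lst, values):

After execution: s = 4
4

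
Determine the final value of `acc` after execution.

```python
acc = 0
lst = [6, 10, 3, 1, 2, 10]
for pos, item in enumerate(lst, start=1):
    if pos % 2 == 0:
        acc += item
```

Let's trace through this code step by step.

Initialize: acc = 0
Initialize: lst = [6, 10, 3, 1, 2, 10]
Entering loop: for pos, item in enumerate(lst, start=1):

After execution: acc = 21
21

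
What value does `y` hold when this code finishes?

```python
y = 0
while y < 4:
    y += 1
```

Let's trace through this code step by step.

Initialize: y = 0
Entering loop: while y < 4:

After execution: y = 4
4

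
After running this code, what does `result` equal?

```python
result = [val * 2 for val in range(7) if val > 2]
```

Let's trace through this code step by step.

Initialize: result = [val * 2 for val in range(7) if val > 2]

After execution: result = [6, 8, 10, 12]
[6, 8, 10, 12]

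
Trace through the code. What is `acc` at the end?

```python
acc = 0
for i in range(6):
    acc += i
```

Let's trace through this code step by step.

Initialize: acc = 0
Entering loop: for i in range(6):

After execution: acc = 15
15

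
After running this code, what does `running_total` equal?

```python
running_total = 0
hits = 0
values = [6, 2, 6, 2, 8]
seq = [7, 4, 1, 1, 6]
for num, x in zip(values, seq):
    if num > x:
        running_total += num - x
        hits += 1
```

Let's trace through this code step by step.

Initialize: running_total = 0
Initialize: hits = 0
Initialize: values = [6, 2, 6, 2, 8]
Initialize: seq = [7, 4, 1, 1, 6]
Entering loop: for num, x in zip(values, seq):

After execution: running_total = 8
8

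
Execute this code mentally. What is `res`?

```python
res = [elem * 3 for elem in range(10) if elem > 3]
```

Let's trace through this code step by step.

Initialize: res = [elem * 3 for elem in range(10) if elem > 3]

After execution: res = [12, 15, 18, 21, 24, 27]
[12, 15, 18, 21, 24, 27]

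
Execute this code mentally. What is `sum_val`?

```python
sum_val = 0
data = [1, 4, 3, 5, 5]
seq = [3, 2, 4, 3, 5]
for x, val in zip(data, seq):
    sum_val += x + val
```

Let's trace through this code step by step.

Initialize: sum_val = 0
Initialize: data = [1, 4, 3, 5, 5]
Initialize: seq = [3, 2, 4, 3, 5]
Entering loop: for x, val in zip(data, seq):

After execution: sum_val = 35
35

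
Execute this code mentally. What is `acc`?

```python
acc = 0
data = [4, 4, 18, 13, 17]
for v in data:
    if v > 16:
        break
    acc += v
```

Let's trace through this code step by step.

Initialize: acc = 0
Initialize: data = [4, 4, 18, 13, 17]
Entering loop: for v in data:

After execution: acc = 8
8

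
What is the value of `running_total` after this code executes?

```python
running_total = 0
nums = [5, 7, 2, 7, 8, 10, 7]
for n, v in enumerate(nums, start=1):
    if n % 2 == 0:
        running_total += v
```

Let's trace through this code step by step.

Initialize: running_total = 0
Initialize: nums = [5, 7, 2, 7, 8, 10, 7]
Entering loop: for n, v in enumerate(nums, start=1):

After execution: running_total = 24
24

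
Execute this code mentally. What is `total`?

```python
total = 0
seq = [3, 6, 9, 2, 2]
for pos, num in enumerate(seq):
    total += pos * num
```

Let's trace through this code step by step.

Initialize: total = 0
Initialize: seq = [3, 6, 9, 2, 2]
Entering loop: for pos, num in enumerate(seq):

After execution: total = 38
38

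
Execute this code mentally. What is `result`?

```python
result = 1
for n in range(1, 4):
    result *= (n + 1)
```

Let's trace through this code step by step.

Initialize: result = 1
Entering loop: for n in range(1, 4):

After execution: result = 24
24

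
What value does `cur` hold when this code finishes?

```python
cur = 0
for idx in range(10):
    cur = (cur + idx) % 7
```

Let's trace through this code step by step.

Initialize: cur = 0
Entering loop: for idx in range(10):

After execution: cur = 3
3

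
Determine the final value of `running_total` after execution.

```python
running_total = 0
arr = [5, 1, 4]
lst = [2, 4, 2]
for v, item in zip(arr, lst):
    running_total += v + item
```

Let's trace through this code step by step.

Initialize: running_total = 0
Initialize: arr = [5, 1, 4]
Initialize: lst = [2, 4, 2]
Entering loop: for v, item in zip(arr, lst):

After execution: running_total = 18
18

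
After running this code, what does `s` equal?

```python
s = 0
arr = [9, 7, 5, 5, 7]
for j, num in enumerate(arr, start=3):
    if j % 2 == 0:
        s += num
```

Let's trace through this code step by step.

Initialize: s = 0
Initialize: arr = [9, 7, 5, 5, 7]
Entering loop: for j, num in enumerate(arr, start=3):

After execution: s = 12
12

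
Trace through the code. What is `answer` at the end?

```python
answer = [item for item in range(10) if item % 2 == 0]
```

Let's trace through this code step by step.

Initialize: answer = [item for item in range(10) if item % 2 == 0]

After execution: answer = [0, 2, 4, 6, 8]
[0, 2, 4, 6, 8]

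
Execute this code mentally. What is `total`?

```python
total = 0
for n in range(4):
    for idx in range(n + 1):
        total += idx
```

Let's trace through this code step by step.

Initialize: total = 0
Entering loop: for n in range(4):

After execution: total = 10
10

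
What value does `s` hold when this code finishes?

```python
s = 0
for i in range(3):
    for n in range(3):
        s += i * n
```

Let's trace through this code step by step.

Initialize: s = 0
Entering loop: for i in range(3):

After execution: s = 9
9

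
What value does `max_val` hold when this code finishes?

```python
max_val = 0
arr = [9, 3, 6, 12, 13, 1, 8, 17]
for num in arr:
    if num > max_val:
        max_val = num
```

Let's trace through this code step by step.

Initialize: max_val = 0
Initialize: arr = [9, 3, 6, 12, 13, 1, 8, 17]
Entering loop: for num in arr:

After execution: max_val = 17
17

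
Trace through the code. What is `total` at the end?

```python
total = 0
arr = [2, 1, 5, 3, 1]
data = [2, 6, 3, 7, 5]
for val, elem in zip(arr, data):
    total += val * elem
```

Let's trace through this code step by step.

Initialize: total = 0
Initialize: arr = [2, 1, 5, 3, 1]
Initialize: data = [2, 6, 3, 7, 5]
Entering loop: for val, elem in zip(arr, data):

After execution: total = 51
51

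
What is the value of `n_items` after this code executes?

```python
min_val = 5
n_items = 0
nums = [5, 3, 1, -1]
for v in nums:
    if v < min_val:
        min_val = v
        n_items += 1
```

Let's trace through this code step by step.

Initialize: min_val = 5
Initialize: n_items = 0
Initialize: nums = [5, 3, 1, -1]
Entering loop: for v in nums:

After execution: n_items = 3
3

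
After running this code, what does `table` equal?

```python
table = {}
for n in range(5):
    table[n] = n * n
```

Let's trace through this code step by step.

Initialize: table = {}
Entering loop: for n in range(5):

After execution: table = {0: 0, 1: 1, 2: 4, 3: 9, 4: 16}
{0: 0, 1: 1, 2: 4, 3: 9, 4: 16}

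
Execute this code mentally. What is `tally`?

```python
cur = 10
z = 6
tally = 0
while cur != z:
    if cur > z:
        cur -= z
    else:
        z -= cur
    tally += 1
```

Let's trace through this code step by step.

Initialize: cur = 10
Initialize: z = 6
Initialize: tally = 0
Entering loop: while cur != z:

After execution: tally = 3
3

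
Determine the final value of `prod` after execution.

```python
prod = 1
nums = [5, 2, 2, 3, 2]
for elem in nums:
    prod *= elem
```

Let's trace through this code step by step.

Initialize: prod = 1
Initialize: nums = [5, 2, 2, 3, 2]
Entering loop: for elem in nums:

After execution: prod = 120
120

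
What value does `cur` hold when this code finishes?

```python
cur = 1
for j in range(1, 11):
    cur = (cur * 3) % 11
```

Let's trace through this code step by step.

Initialize: cur = 1
Entering loop: for j in range(1, 11):

After execution: cur = 1
1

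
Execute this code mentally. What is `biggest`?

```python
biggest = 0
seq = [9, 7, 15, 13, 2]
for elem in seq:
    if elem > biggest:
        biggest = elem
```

Let's trace through this code step by step.

Initialize: biggest = 0
Initialize: seq = [9, 7, 15, 13, 2]
Entering loop: for elem in seq:

After execution: biggest = 15
15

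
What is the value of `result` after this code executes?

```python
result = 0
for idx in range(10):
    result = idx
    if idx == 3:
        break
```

Let's trace through this code step by step.

Initialize: result = 0
Entering loop: for idx in range(10):

After execution: result = 3
3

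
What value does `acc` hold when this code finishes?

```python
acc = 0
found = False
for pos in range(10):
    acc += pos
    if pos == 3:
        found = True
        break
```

Let's trace through this code step by step.

Initialize: acc = 0
Initialize: found = False
Entering loop: for pos in range(10):

After execution: acc = 6
6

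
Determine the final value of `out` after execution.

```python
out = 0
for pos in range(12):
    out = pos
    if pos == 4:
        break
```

Let's trace through this code step by step.

Initialize: out = 0
Entering loop: for pos in range(12):

After execution: out = 4
4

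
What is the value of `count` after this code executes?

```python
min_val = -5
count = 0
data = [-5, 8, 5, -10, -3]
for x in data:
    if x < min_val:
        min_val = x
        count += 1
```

Let's trace through this code step by step.

Initialize: min_val = -5
Initialize: count = 0
Initialize: data = [-5, 8, 5, -10, -3]
Entering loop: for x in data:

After execution: count = 1
1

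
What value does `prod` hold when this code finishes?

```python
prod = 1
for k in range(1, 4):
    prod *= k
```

Let's trace through this code step by step.

Initialize: prod = 1
Entering loop: for k in range(1, 4):

After execution: prod = 6
6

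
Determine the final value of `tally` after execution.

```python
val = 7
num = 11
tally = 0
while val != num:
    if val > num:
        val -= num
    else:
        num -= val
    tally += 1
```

Let's trace through this code step by step.

Initialize: val = 7
Initialize: num = 11
Initialize: tally = 0
Entering loop: while val != num:

After execution: tally = 5
5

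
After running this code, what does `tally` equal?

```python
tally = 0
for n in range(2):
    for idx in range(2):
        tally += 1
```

Let's trace through this code step by step.

Initialize: tally = 0
Entering loop: for n in range(2):

After execution: tally = 4
4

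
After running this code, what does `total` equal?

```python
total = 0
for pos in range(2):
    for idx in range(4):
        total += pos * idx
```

Let's trace through this code step by step.

Initialize: total = 0
Entering loop: for pos in range(2):

After execution: total = 6
6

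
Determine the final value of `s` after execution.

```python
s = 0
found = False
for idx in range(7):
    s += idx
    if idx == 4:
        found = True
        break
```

Let's trace through this code step by step.

Initialize: s = 0
Initialize: found = False
Entering loop: for idx in range(7):

After execution: s = 10
10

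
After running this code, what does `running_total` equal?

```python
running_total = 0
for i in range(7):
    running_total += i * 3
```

Let's trace through this code step by step.

Initialize: running_total = 0
Entering loop: for i in range(7):

After execution: running_total = 63
63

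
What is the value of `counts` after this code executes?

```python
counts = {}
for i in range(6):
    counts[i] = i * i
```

Let's trace through this code step by step.

Initialize: counts = {}
Entering loop: for i in range(6):

After execution: counts = {0: 0, 1: 1, 2: 4, 3: 9, 4: 16, 5: 25}
{0: 0, 1: 1, 2: 4, 3: 9, 4: 16, 5: 25}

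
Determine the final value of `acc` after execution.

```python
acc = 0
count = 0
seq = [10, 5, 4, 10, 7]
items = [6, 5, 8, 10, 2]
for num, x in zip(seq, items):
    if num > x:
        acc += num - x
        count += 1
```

Let's trace through this code step by step.

Initialize: acc = 0
Initialize: count = 0
Initialize: seq = [10, 5, 4, 10, 7]
Initialize: items = [6, 5, 8, 10, 2]
Entering loop: for num, x in zip(seq, items):

After execution: acc = 9
9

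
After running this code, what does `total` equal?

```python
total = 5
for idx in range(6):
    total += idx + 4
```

Let's trace through this code step by step.

Initialize: total = 5
Entering loop: for idx in range(6):

After execution: total = 44
44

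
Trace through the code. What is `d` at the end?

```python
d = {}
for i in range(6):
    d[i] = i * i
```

Let's trace through this code step by step.

Initialize: d = {}
Entering loop: for i in range(6):

After execution: d = {0: 0, 1: 1, 2: 4, 3: 9, 4: 16, 5: 25}
{0: 0, 1: 1, 2: 4, 3: 9, 4: 16, 5: 25}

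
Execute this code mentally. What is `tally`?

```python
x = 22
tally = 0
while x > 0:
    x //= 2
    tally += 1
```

Let's trace through this code step by step.

Initialize: x = 22
Initialize: tally = 0
Entering loop: while x > 0:

After execution: tally = 5
5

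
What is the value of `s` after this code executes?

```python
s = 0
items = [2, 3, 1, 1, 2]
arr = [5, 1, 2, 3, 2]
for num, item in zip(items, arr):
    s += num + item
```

Let's trace through this code step by step.

Initialize: s = 0
Initialize: items = [2, 3, 1, 1, 2]
Initialize: arr = [5, 1, 2, 3, 2]
Entering loop: for num, item in zip(items, arr):

After execution: s = 22
22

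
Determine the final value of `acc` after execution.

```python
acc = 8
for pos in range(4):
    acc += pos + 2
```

Let's trace through this code step by step.

Initialize: acc = 8
Entering loop: for pos in range(4):

After execution: acc = 22
22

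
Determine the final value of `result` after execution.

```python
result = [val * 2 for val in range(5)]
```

Let's trace through this code step by step.

Initialize: result = [val * 2 for val in range(5)]

After execution: result = [0, 2, 4, 6, 8]
[0, 2, 4, 6, 8]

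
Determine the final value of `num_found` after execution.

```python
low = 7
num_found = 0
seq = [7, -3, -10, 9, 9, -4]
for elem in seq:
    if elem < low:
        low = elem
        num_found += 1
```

Let's trace through this code step by step.

Initialize: low = 7
Initialize: num_found = 0
Initialize: seq = [7, -3, -10, 9, 9, -4]
Entering loop: for elem in seq:

After execution: num_found = 2
2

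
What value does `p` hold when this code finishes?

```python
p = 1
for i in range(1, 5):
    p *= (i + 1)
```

Let's trace through this code step by step.

Initialize: p = 1
Entering loop: for i in range(1, 5):

After execution: p = 120
120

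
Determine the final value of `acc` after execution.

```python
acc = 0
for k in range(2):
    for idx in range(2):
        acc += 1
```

Let's trace through this code step by step.

Initialize: acc = 0
Entering loop: for k in range(2):

After execution: acc = 4
4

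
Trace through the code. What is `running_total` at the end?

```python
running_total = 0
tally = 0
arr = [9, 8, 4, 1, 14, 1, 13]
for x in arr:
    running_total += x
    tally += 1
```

Let's trace through this code step by step.

Initialize: running_total = 0
Initialize: tally = 0
Initialize: arr = [9, 8, 4, 1, 14, 1, 13]
Entering loop: for x in arr:

After execution: running_total = 50
50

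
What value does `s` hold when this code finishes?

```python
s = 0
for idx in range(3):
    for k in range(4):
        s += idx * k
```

Let's trace through this code step by step.

Initialize: s = 0
Entering loop: for idx in range(3):

After execution: s = 18
18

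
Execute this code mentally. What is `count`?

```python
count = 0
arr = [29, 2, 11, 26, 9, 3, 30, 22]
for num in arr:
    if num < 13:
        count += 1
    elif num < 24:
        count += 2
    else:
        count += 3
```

Let's trace through this code step by step.

Initialize: count = 0
Initialize: arr = [29, 2, 11, 26, 9, 3, 30, 22]
Entering loop: for num in arr:

After execution: count = 15
15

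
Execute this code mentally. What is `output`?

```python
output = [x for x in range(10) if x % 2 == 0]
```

Let's trace through this code step by step.

Initialize: output = [x for x in range(10) if x % 2 == 0]

After execution: output = [0, 2, 4, 6, 8]
[0, 2, 4, 6, 8]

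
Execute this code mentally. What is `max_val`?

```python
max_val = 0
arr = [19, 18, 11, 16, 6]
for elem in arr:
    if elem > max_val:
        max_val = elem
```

Let's trace through this code step by step.

Initialize: max_val = 0
Initialize: arr = [19, 18, 11, 16, 6]
Entering loop: for elem in arr:

After execution: max_val = 19
19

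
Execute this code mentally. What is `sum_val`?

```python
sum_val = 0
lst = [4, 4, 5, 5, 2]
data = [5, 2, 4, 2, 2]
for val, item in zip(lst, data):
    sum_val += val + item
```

Let's trace through this code step by step.

Initialize: sum_val = 0
Initialize: lst = [4, 4, 5, 5, 2]
Initialize: data = [5, 2, 4, 2, 2]
Entering loop: for val, item in zip(lst, data):

After execution: sum_val = 35
35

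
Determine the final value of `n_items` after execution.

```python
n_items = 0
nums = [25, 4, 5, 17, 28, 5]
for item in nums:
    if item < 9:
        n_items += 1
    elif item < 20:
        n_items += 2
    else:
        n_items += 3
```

Let's trace through this code step by step.

Initialize: n_items = 0
Initialize: nums = [25, 4, 5, 17, 28, 5]
Entering loop: for item in nums:

After execution: n_items = 11
11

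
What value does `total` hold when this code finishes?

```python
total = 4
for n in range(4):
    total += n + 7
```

Let's trace through this code step by step.

Initialize: total = 4
Entering loop: for n in range(4):

After execution: total = 38
38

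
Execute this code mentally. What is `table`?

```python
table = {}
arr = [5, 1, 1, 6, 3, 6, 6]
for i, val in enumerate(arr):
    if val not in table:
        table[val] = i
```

Let's trace through this code step by step.

Initialize: table = {}
Initialize: arr = [5, 1, 1, 6, 3, 6, 6]
Entering loop: for i, val in enumerate(arr):

After execution: table = {5: 0, 1: 1, 6: 3, 3: 4}
{5: 0, 1: 1, 6: 3, 3: 4}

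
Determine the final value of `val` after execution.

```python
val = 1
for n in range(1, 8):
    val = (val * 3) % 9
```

Let's trace through this code step by step.

Initialize: val = 1
Entering loop: for n in range(1, 8):

After execution: val = 0
0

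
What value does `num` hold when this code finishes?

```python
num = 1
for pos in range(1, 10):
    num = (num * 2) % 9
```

Let's trace through this code step by step.

Initialize: num = 1
Entering loop: for pos in range(1, 10):

After execution: num = 8
8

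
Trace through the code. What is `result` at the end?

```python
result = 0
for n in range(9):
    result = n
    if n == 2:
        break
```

Let's trace through this code step by step.

Initialize: result = 0
Entering loop: for n in range(9):

After execution: result = 2
2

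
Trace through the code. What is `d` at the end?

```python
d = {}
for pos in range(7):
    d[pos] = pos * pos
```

Let's trace through this code step by step.

Initialize: d = {}
Entering loop: for pos in range(7):

After execution: d = {0: 0, 1: 1, 2: 4, 3: 9, 4: 16, 5: 25, 6: 36}
{0: 0, 1: 1, 2: 4, 3: 9, 4: 16, 5: 25, 6: 36}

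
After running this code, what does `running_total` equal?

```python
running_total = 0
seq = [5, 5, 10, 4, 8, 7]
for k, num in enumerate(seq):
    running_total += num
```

Let's trace through this code step by step.

Initialize: running_total = 0
Initialize: seq = [5, 5, 10, 4, 8, 7]
Entering loop: for k, num in enumerate(seq):

After execution: running_total = 39
39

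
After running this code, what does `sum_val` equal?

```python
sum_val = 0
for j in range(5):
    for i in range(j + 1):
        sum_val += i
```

Let's trace through this code step by step.

Initialize: sum_val = 0
Entering loop: for j in range(5):

After execution: sum_val = 20
20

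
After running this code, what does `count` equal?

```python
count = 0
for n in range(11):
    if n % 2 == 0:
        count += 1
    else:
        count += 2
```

Let's trace through this code step by step.

Initialize: count = 0
Entering loop: for n in range(11):

After execution: count = 16
16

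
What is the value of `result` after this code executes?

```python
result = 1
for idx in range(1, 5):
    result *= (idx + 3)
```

Let's trace through this code step by step.

Initialize: result = 1
Entering loop: for idx in range(1, 5):

After execution: result = 840
840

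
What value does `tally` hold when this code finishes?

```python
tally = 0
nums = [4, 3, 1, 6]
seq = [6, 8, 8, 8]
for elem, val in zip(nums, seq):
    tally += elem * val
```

Let's trace through this code step by step.

Initialize: tally = 0
Initialize: nums = [4, 3, 1, 6]
Initialize: seq = [6, 8, 8, 8]
Entering loop: for elem, val in zip(nums, seq):

After execution: tally = 104
104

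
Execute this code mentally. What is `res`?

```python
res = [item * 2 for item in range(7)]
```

Let's trace through this code step by step.

Initialize: res = [item * 2 for item in range(7)]

After execution: res = [0, 2, 4, 6, 8, 10, 12]
[0, 2, 4, 6, 8, 10, 12]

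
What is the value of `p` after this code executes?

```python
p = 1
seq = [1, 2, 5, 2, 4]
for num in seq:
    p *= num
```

Let's trace through this code step by step.

Initialize: p = 1
Initialize: seq = [1, 2, 5, 2, 4]
Entering loop: for num in seq:

After execution: p = 80
80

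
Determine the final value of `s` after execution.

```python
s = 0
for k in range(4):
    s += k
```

Let's trace through this code step by step.

Initialize: s = 0
Entering loop: for k in range(4):

After execution: s = 6
6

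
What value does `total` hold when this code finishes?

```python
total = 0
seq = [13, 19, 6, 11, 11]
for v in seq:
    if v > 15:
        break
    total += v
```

Let's trace through this code step by step.

Initialize: total = 0
Initialize: seq = [13, 19, 6, 11, 11]
Entering loop: for v in seq:

After execution: total = 13
13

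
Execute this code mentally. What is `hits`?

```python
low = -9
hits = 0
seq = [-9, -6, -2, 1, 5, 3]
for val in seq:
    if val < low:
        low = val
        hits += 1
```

Let's trace through this code step by step.

Initialize: low = -9
Initialize: hits = 0
Initialize: seq = [-9, -6, -2, 1, 5, 3]
Entering loop: for val in seq:

After execution: hits = 0
0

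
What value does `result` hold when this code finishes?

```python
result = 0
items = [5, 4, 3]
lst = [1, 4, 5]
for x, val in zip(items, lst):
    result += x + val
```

Let's trace through this code step by step.

Initialize: result = 0
Initialize: items = [5, 4, 3]
Initialize: lst = [1, 4, 5]
Entering loop: for x, val in zip(items, lst):

After execution: result = 22
22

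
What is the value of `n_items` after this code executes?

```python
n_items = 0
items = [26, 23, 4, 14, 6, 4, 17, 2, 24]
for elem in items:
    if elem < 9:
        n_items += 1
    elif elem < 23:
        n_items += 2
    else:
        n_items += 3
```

Let's trace through this code step by step.

Initialize: n_items = 0
Initialize: items = [26, 23, 4, 14, 6, 4, 17, 2, 24]
Entering loop: for elem in items:

After execution: n_items = 17
17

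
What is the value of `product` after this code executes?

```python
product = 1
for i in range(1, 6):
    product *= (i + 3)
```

Let's trace through this code step by step.

Initialize: product = 1
Entering loop: for i in range(1, 6):

After execution: product = 6720
6720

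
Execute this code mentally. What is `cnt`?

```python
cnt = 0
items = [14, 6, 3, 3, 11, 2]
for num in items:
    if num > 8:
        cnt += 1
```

Let's trace through this code step by step.

Initialize: cnt = 0
Initialize: items = [14, 6, 3, 3, 11, 2]
Entering loop: for num in items:

After execution: cnt = 2
2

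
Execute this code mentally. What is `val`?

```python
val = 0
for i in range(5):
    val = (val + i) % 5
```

Let's trace through this code step by step.

Initialize: val = 0
Entering loop: for i in range(5):

After execution: val = 0
0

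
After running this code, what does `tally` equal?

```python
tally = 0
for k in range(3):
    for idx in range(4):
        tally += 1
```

Let's trace through this code step by step.

Initialize: tally = 0
Entering loop: for k in range(3):

After execution: tally = 12
12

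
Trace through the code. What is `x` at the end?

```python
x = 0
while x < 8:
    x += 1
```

Let's trace through this code step by step.

Initialize: x = 0
Entering loop: while x < 8:

After execution: x = 8
8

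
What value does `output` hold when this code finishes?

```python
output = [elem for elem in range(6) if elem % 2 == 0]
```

Let's trace through this code step by step.

Initialize: output = [elem for elem in range(6) if elem % 2 == 0]

After execution: output = [0, 2, 4]
[0, 2, 4]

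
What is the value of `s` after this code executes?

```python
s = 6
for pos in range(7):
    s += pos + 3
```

Let's trace through this code step by step.

Initialize: s = 6
Entering loop: for pos in range(7):

After execution: s = 48
48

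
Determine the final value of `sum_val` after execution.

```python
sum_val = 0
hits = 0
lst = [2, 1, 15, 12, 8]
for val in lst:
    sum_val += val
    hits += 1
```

Let's trace through this code step by step.

Initialize: sum_val = 0
Initialize: hits = 0
Initialize: lst = [2, 1, 15, 12, 8]
Entering loop: for val in lst:

After execution: sum_val = 38
38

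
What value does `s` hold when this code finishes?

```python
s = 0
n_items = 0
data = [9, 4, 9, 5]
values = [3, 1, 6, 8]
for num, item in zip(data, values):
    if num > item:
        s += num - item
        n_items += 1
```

Let's trace through this code step by step.

Initialize: s = 0
Initialize: n_items = 0
Initialize: data = [9, 4, 9, 5]
Initialize: values = [3, 1, 6, 8]
Entering loop: for num, item in zip(data, values):

After execution: s = 12
12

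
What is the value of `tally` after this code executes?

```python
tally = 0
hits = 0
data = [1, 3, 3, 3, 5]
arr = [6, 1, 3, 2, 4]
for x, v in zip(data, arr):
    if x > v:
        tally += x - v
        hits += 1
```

Let's trace through this code step by step.

Initialize: tally = 0
Initialize: hits = 0
Initialize: data = [1, 3, 3, 3, 5]
Initialize: arr = [6, 1, 3, 2, 4]
Entering loop: for x, v in zip(data, arr):

After execution: tally = 4
4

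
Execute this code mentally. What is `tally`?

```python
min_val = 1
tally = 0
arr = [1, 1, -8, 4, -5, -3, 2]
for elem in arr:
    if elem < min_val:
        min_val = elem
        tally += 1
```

Let's trace through this code step by step.

Initialize: min_val = 1
Initialize: tally = 0
Initialize: arr = [1, 1, -8, 4, -5, -3, 2]
Entering loop: for elem in arr:

After execution: tally = 1
1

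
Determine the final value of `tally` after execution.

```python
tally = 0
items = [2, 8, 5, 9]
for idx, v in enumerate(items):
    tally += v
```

Let's trace through this code step by step.

Initialize: tally = 0
Initialize: items = [2, 8, 5, 9]
Entering loop: for idx, v in enumerate(items):

After execution: tally = 24
24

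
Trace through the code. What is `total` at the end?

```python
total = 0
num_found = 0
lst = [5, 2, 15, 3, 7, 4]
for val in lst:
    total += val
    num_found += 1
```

Let's trace through this code step by step.

Initialize: total = 0
Initialize: num_found = 0
Initialize: lst = [5, 2, 15, 3, 7, 4]
Entering loop: for val in lst:

After execution: total = 36
36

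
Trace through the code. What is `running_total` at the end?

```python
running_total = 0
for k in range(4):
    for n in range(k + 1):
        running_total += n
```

Let's trace through this code step by step.

Initialize: running_total = 0
Entering loop: for k in range(4):

After execution: running_total = 10
10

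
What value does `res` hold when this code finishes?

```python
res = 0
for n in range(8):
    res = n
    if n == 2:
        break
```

Let's trace through this code step by step.

Initialize: res = 0
Entering loop: for n in range(8):

After execution: res = 2
2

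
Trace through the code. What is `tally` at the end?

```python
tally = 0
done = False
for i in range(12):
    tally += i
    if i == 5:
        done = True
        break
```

Let's trace through this code step by step.

Initialize: tally = 0
Initialize: done = False
Entering loop: for i in range(12):

After execution: tally = 15
15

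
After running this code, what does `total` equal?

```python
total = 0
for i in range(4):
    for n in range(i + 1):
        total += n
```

Let's trace through this code step by step.

Initialize: total = 0
Entering loop: for i in range(4):

After execution: total = 10
10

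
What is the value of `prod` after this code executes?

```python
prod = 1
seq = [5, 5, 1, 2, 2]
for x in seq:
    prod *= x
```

Let's trace through this code step by step.

Initialize: prod = 1
Initialize: seq = [5, 5, 1, 2, 2]
Entering loop: for x in seq:

After execution: prod = 100
100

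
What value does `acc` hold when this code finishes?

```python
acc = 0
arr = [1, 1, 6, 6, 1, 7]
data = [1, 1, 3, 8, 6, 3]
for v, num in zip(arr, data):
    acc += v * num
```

Let's trace through this code step by step.

Initialize: acc = 0
Initialize: arr = [1, 1, 6, 6, 1, 7]
Initialize: data = [1, 1, 3, 8, 6, 3]
Entering loop: for v, num in zip(arr, data):

After execution: acc = 95
95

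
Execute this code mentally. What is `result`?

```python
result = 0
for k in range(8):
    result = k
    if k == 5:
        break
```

Let's trace through this code step by step.

Initialize: result = 0
Entering loop: for k in range(8):

After execution: result = 5
5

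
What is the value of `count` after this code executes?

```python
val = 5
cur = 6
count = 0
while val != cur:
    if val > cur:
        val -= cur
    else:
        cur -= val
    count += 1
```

Let's trace through this code step by step.

Initialize: val = 5
Initialize: cur = 6
Initialize: count = 0
Entering loop: while val != cur:

After execution: count = 5
5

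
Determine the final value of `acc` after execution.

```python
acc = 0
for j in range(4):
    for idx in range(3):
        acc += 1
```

Let's trace through this code step by step.

Initialize: acc = 0
Entering loop: for j in range(4):

After execution: acc = 12
12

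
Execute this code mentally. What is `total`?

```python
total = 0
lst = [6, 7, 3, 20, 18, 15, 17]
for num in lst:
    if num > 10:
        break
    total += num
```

Let's trace through this code step by step.

Initialize: total = 0
Initialize: lst = [6, 7, 3, 20, 18, 15, 17]
Entering loop: for num in lst:

After execution: total = 16
16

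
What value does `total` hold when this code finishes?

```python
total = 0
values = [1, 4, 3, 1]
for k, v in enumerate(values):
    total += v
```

Let's trace through this code step by step.

Initialize: total = 0
Initialize: values = [1, 4, 3, 1]
Entering loop: for k, v in enumerate(values):

After execution: total = 9
9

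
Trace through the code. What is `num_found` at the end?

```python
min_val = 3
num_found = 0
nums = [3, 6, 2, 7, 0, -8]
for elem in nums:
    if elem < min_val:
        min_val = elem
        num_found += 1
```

Let's trace through this code step by step.

Initialize: min_val = 3
Initialize: num_found = 0
Initialize: nums = [3, 6, 2, 7, 0, -8]
Entering loop: for elem in nums:

After execution: num_found = 3
3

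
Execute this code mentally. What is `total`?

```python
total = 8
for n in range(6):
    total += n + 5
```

Let's trace through this code step by step.

Initialize: total = 8
Entering loop: for n in range(6):

After execution: total = 53
53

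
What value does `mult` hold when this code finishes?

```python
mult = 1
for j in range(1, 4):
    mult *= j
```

Let's trace through this code step by step.

Initialize: mult = 1
Entering loop: for j in range(1, 4):

After execution: mult = 6
6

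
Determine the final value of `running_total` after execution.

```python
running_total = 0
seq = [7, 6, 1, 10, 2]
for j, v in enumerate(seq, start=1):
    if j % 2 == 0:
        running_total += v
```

Let's trace through this code step by step.

Initialize: running_total = 0
Initialize: seq = [7, 6, 1, 10, 2]
Entering loop: for j, v in enumerate(seq, start=1):

After execution: running_total = 16
16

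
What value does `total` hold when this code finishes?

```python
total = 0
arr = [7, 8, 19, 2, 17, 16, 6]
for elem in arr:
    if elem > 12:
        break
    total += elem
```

Let's trace through this code step by step.

Initialize: total = 0
Initialize: arr = [7, 8, 19, 2, 17, 16, 6]
Entering loop: for elem in arr:

After execution: total = 15
15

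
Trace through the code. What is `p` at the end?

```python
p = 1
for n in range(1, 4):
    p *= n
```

Let's trace through this code step by step.

Initialize: p = 1
Entering loop: for n in range(1, 4):

After execution: p = 6
6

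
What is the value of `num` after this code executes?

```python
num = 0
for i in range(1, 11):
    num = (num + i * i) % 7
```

Let's trace through this code step by step.

Initialize: num = 0
Entering loop: for i in range(1, 11):

After execution: num = 0
0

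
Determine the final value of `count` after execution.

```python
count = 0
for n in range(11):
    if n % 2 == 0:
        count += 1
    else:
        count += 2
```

Let's trace through this code step by step.

Initialize: count = 0
Entering loop: for n in range(11):

After execution: count = 16
16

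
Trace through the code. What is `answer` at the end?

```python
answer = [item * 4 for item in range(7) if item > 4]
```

Let's trace through this code step by step.

Initialize: answer = [item * 4 for item in range(7) if item > 4]

After execution: answer = [20, 24]
[20, 24]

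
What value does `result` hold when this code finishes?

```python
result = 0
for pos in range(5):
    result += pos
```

Let's trace through this code step by step.

Initialize: result = 0
Entering loop: for pos in range(5):

After execution: result = 10
10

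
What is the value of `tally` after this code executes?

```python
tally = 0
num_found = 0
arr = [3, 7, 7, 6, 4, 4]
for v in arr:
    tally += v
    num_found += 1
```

Let's trace through this code step by step.

Initialize: tally = 0
Initialize: num_found = 0
Initialize: arr = [3, 7, 7, 6, 4, 4]
Entering loop: for v in arr:

After execution: tally = 31
31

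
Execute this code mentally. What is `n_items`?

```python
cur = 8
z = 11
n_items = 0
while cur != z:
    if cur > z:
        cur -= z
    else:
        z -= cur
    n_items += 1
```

Let's trace through this code step by step.

Initialize: cur = 8
Initialize: z = 11
Initialize: n_items = 0
Entering loop: while cur != z:

After execution: n_items = 5
5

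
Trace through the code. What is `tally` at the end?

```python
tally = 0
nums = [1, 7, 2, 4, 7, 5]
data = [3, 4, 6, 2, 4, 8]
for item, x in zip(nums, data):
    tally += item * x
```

Let's trace through this code step by step.

Initialize: tally = 0
Initialize: nums = [1, 7, 2, 4, 7, 5]
Initialize: data = [3, 4, 6, 2, 4, 8]
Entering loop: for item, x in zip(nums, data):

After execution: tally = 119
119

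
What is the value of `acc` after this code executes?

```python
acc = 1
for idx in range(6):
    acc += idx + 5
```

Let's trace through this code step by step.

Initialize: acc = 1
Entering loop: for idx in range(6):

After execution: acc = 46
46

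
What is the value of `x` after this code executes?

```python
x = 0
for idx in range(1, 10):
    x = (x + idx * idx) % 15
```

Let's trace through this code step by step.

Initialize: x = 0
Entering loop: for idx in range(1, 10):

After execution: x = 0
0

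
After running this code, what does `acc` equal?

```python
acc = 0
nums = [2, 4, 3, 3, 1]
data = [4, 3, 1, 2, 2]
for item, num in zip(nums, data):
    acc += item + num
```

Let's trace through this code step by step.

Initialize: acc = 0
Initialize: nums = [2, 4, 3, 3, 1]
Initialize: data = [4, 3, 1, 2, 2]
Entering loop: for item, num in zip(nums, data):

After execution: acc = 25
25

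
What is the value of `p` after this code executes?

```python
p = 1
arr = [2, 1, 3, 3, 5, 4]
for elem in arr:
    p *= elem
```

Let's trace through this code step by step.

Initialize: p = 1
Initialize: arr = [2, 1, 3, 3, 5, 4]
Entering loop: for elem in arr:

After execution: p = 360
360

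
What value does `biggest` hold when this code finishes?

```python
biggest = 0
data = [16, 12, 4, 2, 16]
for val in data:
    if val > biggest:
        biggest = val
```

Let's trace through this code step by step.

Initialize: biggest = 0
Initialize: data = [16, 12, 4, 2, 16]
Entering loop: for val in data:

After execution: biggest = 16
16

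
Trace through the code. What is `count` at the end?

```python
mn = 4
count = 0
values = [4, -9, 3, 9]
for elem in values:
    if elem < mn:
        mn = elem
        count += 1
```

Let's trace through this code step by step.

Initialize: mn = 4
Initialize: count = 0
Initialize: values = [4, -9, 3, 9]
Entering loop: for elem in values:

After execution: count = 1
1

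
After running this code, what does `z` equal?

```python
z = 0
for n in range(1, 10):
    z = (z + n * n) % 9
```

Let's trace through this code step by step.

Initialize: z = 0
Entering loop: for n in range(1, 10):

After execution: z = 6
6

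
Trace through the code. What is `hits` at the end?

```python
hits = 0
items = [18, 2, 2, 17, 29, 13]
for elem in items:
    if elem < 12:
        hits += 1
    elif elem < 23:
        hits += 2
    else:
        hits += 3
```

Let's trace through this code step by step.

Initialize: hits = 0
Initialize: items = [18, 2, 2, 17, 29, 13]
Entering loop: for elem in items:

After execution: hits = 11
11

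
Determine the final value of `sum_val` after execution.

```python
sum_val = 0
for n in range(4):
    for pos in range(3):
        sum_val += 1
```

Let's trace through this code step by step.

Initialize: sum_val = 0
Entering loop: for n in range(4):

After execution: sum_val = 12
12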